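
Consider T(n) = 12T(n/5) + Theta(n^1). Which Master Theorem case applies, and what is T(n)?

Master Theorem for T(n) = 12T(n/5) + O(n^1):

a = 12, b = 5, c = 1
log_b(a) = log_5(12) = 1.5440

Case 1: c = 1 < log_5(12) = 1.5440
T(n) = O(n^(log_5 12))

For T(n) = 12T(n/5) + O(n^1): log_5(12) = 1.5440. This is Case 1 of the Master Theorem (c < log_b(a), work dominated by leaves), giving O(n^(log_5 12)).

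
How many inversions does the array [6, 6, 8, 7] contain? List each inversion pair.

Finding inversions in [6, 6, 8, 7]:

(2, 3): arr[2]=8 > arr[3]=7

Total inversions: 1

The array has 1 inversion(s): (2,3). Each pair (i,j) satisfies i < j and arr[i] > arr[j].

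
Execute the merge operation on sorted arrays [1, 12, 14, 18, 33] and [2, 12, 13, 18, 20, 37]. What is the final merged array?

Merging process:

Compare 1 vs 2: take 1 from left. Merged: [1]
Compare 12 vs 2: take 2 from right. Merged: [1, 2]
Compare 12 vs 12: take 12 from left. Merged: [1, 2, 12]
Compare 14 vs 12: take 12 from right. Merged: [1, 2, 12, 12]
Compare 14 vs 13: take 13 from right. Merged: [1, 2, 12, 12, 13]
Compare 14 vs 18: take 14 from left. Merged: [1, 2, 12, 12, 13, 14]
Compare 18 vs 18: take 18 from left. Merged: [1, 2, 12, 12, 13, 14, 18]
Compare 33 vs 18: take 18 from right. Merged: [1, 2, 12, 12, 13, 14, 18, 18]
Compare 33 vs 20: take 20 from right. Merged: [1, 2, 12, 12, 13, 14, 18, 18, 20]
Compare 33 vs 37: take 33 from left. Merged: [1, 2, 12, 12, 13, 14, 18, 18, 20, 33]
Append remaining from right: [37]. Merged: [1, 2, 12, 12, 13, 14, 18, 18, 20, 33, 37]

Final merged array: [1, 2, 12, 12, 13, 14, 18, 18, 20, 33, 37]
Total comparisons: 10

The merged array is [1, 2, 12, 12, 13, 14, 18, 18, 20, 33, 37], requiring 10 comparisons. The merge step runs in O(n) time where n is the total number of elements.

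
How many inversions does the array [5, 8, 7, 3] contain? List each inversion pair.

Finding inversions in [5, 8, 7, 3]:

(0, 3): arr[0]=5 > arr[3]=3
(1, 2): arr[1]=8 > arr[2]=7
(1, 3): arr[1]=8 > arr[3]=3
(2, 3): arr[2]=7 > arr[3]=3

Total inversions: 4

The array has 4 inversion(s): (0,3), (1,2), (1,3), (2,3). Each pair (i,j) satisfies i < j and arr[i] > arr[j].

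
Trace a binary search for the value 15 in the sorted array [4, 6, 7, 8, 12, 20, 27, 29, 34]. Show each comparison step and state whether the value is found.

Binary search for 15 in [4, 6, 7, 8, 12, 20, 27, 29, 34]:

lo=0, hi=8, mid=4, arr[mid]=12 -> 12 < 15, search right half
lo=5, hi=8, mid=6, arr[mid]=27 -> 27 > 15, search left half
lo=5, hi=5, mid=5, arr[mid]=20 -> 20 > 15, search left half
lo=5 > hi=4, target 15 not found

Binary search determines that 15 is not in the array after 3 comparisons. The search space was exhausted without finding the target.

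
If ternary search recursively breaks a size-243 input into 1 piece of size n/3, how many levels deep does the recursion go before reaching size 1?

For divide and conquer with division factor 3:

Problem sizes at each level:
Level 0: 243
Level 1: 81
Level 2: 27
Level 3: 9
Level 4: 3
Level 5: 1

The root is level 0 and the size-1 base case is level 5 (the tree spans levels 0 through 5, i.e. 6 levels counting the root), so the depth is the number of divisions: log_3(243) = 5

The recursion tree depth is log_3(243) = 5. At each level, the problem size is divided by 3, so it takes 5 divisions to reduce to a base case of size 1. The algorithm makes 1 recursive call at each level.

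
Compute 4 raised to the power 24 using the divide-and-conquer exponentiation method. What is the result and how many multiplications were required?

Computing 4^24 by squaring (build up from 4^1; each line after the first costs one multiplication):

4^1 = 4
4^2 = (4^1)^2 = 4^2 = 16
4^3 = 4 * 4^2 = 4 * 16 = 64
4^6 = (4^3)^2 = 64^2 = 4096
4^12 = (4^6)^2 = 4096^2 = 16777216
4^24 = (4^12)^2 = 16777216^2 = 281474976710656

Result: 281474976710656
Multiplications needed: 5 (5 lines after 4^1)

4^24 = 281474976710656. Using exponentiation by squaring, this requires 5 multiplications. The key idea: if the exponent is even, square the half-power; if odd, multiply by the base once.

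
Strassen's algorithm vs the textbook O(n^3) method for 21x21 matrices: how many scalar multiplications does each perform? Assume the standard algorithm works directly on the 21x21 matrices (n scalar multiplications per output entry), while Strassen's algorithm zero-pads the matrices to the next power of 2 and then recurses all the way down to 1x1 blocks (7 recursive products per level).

Matrix multiplication for 21x21 matrices:

Strassen's algorithm requires power-of-2 dimensions. Pad 21x21 to 32x32 (next power of 2).

Standard algorithm: 21^3 = 9261 multiplications
Strassen's algorithm: 7^(log2(32)) = 7^5 = 16807 multiplications
Difference: 9261 - 16807 = -7546 (Strassen uses MORE here due to padding overhead — for small or just-over-power-of-2 n, padding can outweigh the per-level savings)

Standard: 9261 multiplications (21^3). Strassen: 16807 multiplications (7^5, after padding to 32x32). Strassen reduces 8 recursive multiplications to 7 at each level.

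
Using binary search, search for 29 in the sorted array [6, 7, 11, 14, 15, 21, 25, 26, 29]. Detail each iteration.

Binary search for 29 in [6, 7, 11, 14, 15, 21, 25, 26, 29]:

lo=0, hi=8, mid=4, arr[mid]=15 -> 15 < 29, search right half
lo=5, hi=8, mid=6, arr[mid]=25 -> 25 < 29, search right half
lo=7, hi=8, mid=7, arr[mid]=26 -> 26 < 29, search right half
lo=8, hi=8, mid=8, arr[mid]=29 -> Found target at index 8!

Binary search finds 29 at index 8 after 4 comparisons. The search repeatedly halves the search space by comparing with the middle element.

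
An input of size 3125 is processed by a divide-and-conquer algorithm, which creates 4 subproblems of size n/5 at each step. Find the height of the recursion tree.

For divide and conquer with division factor 5:

Problem sizes at each level:
Level 0: 3125
Level 1: 625
Level 2: 125
Level 3: 25
Level 4: 5
Level 5: 1

The root is level 0 and the size-1 base case is level 5 (the tree spans levels 0 through 5, i.e. 6 levels counting the root), so the depth is the number of divisions: log_5(3125) = 5

The recursion tree depth is log_5(3125) = 5. At each level, the problem size is divided by 5, so it takes 5 divisions to reduce to a base case of size 1. The algorithm makes 4 recursive calls at each level.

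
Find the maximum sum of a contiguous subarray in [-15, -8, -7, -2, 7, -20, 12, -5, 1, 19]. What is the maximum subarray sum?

Using Kadane's algorithm on [-15, -8, -7, -2, 7, -20, 12, -5, 1, 19]:

Scanning through the array:
Position 1 (value -8): max_ending_here = -8, max_so_far = -8
Position 2 (value -7): max_ending_here = -7, max_so_far = -7
Position 3 (value -2): max_ending_here = -2, max_so_far = -2
Position 4 (value 7): max_ending_here = 7, max_so_far = 7
Position 5 (value -20): max_ending_here = -13, max_so_far = 7
Position 6 (value 12): max_ending_here = 12, max_so_far = 12
Position 7 (value -5): max_ending_here = 7, max_so_far = 12
Position 8 (value 1): max_ending_here = 8, max_so_far = 12
Position 9 (value 19): max_ending_here = 27, max_so_far = 27

Maximum subarray: [12, -5, 1, 19]
Maximum sum: 27

The maximum subarray is [12, -5, 1, 19] with sum 27. This subarray runs from index 6 to index 9.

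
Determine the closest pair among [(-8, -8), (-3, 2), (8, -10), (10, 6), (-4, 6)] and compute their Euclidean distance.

Computing all pairwise distances among 5 points:

d((-8, -8), (-3, 2)) = 11.1803
d((-8, -8), (8, -10)) = 16.1245
d((-8, -8), (10, 6)) = 22.8035
d((-8, -8), (-4, 6)) = 14.5602
d((-3, 2), (8, -10)) = 16.2788
d((-3, 2), (10, 6)) = 13.6015
d((-3, 2), (-4, 6)) = 4.1231 <-- minimum
d((8, -10), (10, 6)) = 16.1245
d((8, -10), (-4, 6)) = 20.0
d((10, 6), (-4, 6)) = 14.0

Closest pair: (-3, 2) and (-4, 6) with distance 4.1231

The closest pair is (-3, 2) and (-4, 6) with Euclidean distance 4.1231. For 5 points, brute-force pairwise comparison is shown above. For large n, the divide-and-conquer algorithm (sort by x, recurse on halves, check the dividing strip) achieves O(n log n).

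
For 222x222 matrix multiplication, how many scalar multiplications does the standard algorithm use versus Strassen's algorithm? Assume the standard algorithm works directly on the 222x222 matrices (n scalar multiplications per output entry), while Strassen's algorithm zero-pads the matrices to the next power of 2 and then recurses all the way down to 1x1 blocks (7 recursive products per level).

Matrix multiplication for 222x222 matrices:

Strassen's algorithm requires power-of-2 dimensions. Pad 222x222 to 256x256 (next power of 2).

Standard algorithm: 222^3 = 10941048 multiplications
Strassen's algorithm: 7^(log2(256)) = 7^8 = 5764801 multiplications
Savings: 10941048 - 5764801 = 5176247 multiplications

Standard: 10941048 multiplications (222^3). Strassen: 5764801 multiplications (7^8, after padding to 256x256). Strassen reduces 8 recursive multiplications to 7 at each level.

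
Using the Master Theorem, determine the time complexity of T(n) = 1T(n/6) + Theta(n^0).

Master Theorem for T(n) = 1T(n/6) + O(n^0):

a = 1, b = 6, c = 0
log_b(a) = log_6(1) = 0.0000

Case 2: c = 0 = log_6(1) = 0.0000
T(n) = O(n^0 log n) = O(log n)

For T(n) = 1T(n/6) + O(n^0): log_6(1) = 0.0000. This is Case 2 of the Master Theorem (c = log_b(a), equal work at all levels), giving O(log n).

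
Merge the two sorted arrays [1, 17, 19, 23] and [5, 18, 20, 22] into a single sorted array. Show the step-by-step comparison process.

Merging process:

Compare 1 vs 5: take 1 from left. Merged: [1]
Compare 17 vs 5: take 5 from right. Merged: [1, 5]
Compare 17 vs 18: take 17 from left. Merged: [1, 5, 17]
Compare 19 vs 18: take 18 from right. Merged: [1, 5, 17, 18]
Compare 19 vs 20: take 19 from left. Merged: [1, 5, 17, 18, 19]
Compare 23 vs 20: take 20 from right. Merged: [1, 5, 17, 18, 19, 20]
Compare 23 vs 22: take 22 from right. Merged: [1, 5, 17, 18, 19, 20, 22]
Append remaining from left: [23]. Merged: [1, 5, 17, 18, 19, 20, 22, 23]

Final merged array: [1, 5, 17, 18, 19, 20, 22, 23]
Total comparisons: 7

The merged array is [1, 5, 17, 18, 19, 20, 22, 23], requiring 7 comparisons. The merge step runs in O(n) time where n is the total number of elements.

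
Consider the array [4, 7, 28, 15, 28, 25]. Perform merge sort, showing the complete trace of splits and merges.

Merge sort trace:

Split: [4, 7, 28, 15, 28, 25] -> [4, 7, 28] and [15, 28, 25]
  Split: [4, 7, 28] -> [4] and [7, 28]
    Split: [7, 28] -> [7] and [28]
    Merge: [7] + [28] -> [7, 28]
  Merge: [4] + [7, 28] -> [4, 7, 28]
  Split: [15, 28, 25] -> [15] and [28, 25]
    Split: [28, 25] -> [28] and [25]
    Merge: [28] + [25] -> [25, 28]
  Merge: [15] + [25, 28] -> [15, 25, 28]
Merge: [4, 7, 28] + [15, 25, 28] -> [4, 7, 15, 25, 28, 28]

Final sorted array: [4, 7, 15, 25, 28, 28]

The merge sort proceeds by recursively splitting the array and merging sorted halves.
After all merges, the sorted array is [4, 7, 15, 25, 28, 28].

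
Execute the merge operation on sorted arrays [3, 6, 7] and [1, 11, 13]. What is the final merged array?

Merging process:

Compare 3 vs 1: take 1 from right. Merged: [1]
Compare 3 vs 11: take 3 from left. Merged: [1, 3]
Compare 6 vs 11: take 6 from left. Merged: [1, 3, 6]
Compare 7 vs 11: take 7 from left. Merged: [1, 3, 6, 7]
Append remaining from right: [11, 13]. Merged: [1, 3, 6, 7, 11, 13]

Final merged array: [1, 3, 6, 7, 11, 13]
Total comparisons: 4

The merged array is [1, 3, 6, 7, 11, 13], requiring 4 comparisons. The merge step runs in O(n) time where n is the total number of elements.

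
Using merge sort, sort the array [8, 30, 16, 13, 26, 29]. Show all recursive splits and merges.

Merge sort trace:

Split: [8, 30, 16, 13, 26, 29] -> [8, 30, 16] and [13, 26, 29]
  Split: [8, 30, 16] -> [8] and [30, 16]
    Split: [30, 16] -> [30] and [16]
    Merge: [30] + [16] -> [16, 30]
  Merge: [8] + [16, 30] -> [8, 16, 30]
  Split: [13, 26, 29] -> [13] and [26, 29]
    Split: [26, 29] -> [26] and [29]
    Merge: [26] + [29] -> [26, 29]
  Merge: [13] + [26, 29] -> [13, 26, 29]
Merge: [8, 16, 30] + [13, 26, 29] -> [8, 13, 16, 26, 29, 30]

Final sorted array: [8, 13, 16, 26, 29, 30]

The merge sort proceeds by recursively splitting the array and merging sorted halves.
After all merges, the sorted array is [8, 13, 16, 26, 29, 30].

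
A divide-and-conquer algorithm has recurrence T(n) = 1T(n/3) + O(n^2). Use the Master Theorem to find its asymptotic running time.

Master Theorem for T(n) = 1T(n/3) + O(n^2):

a = 1, b = 3, c = 2
log_b(a) = log_3(1) = 0.0000

Case 3: c = 2 > log_3(1) = 0.0000
T(n) = O(n^2) = O(n^2)

For T(n) = 1T(n/3) + O(n^2): log_3(1) = 0.0000. This is Case 3 of the Master Theorem (c > log_b(a), work dominated by root), giving O(n^2).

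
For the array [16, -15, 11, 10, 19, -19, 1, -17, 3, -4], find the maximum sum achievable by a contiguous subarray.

Using Kadane's algorithm on [16, -15, 11, 10, 19, -19, 1, -17, 3, -4]:

Scanning through the array:
Position 1 (value -15): max_ending_here = 1, max_so_far = 16
Position 2 (value 11): max_ending_here = 12, max_so_far = 16
Position 3 (value 10): max_ending_here = 22, max_so_far = 22
Position 4 (value 19): max_ending_here = 41, max_so_far = 41
Position 5 (value -19): max_ending_here = 22, max_so_far = 41
Position 6 (value 1): max_ending_here = 23, max_so_far = 41
Position 7 (value -17): max_ending_here = 6, max_so_far = 41
Position 8 (value 3): max_ending_here = 9, max_so_far = 41
Position 9 (value -4): max_ending_here = 5, max_so_far = 41

Maximum subarray: [16, -15, 11, 10, 19]
Maximum sum: 41

The maximum subarray is [16, -15, 11, 10, 19] with sum 41. This subarray runs from index 0 to index 4.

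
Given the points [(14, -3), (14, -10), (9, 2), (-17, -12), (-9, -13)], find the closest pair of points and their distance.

Computing all pairwise distances among 5 points:

d((14, -3), (14, -10)) = 7.0 <-- minimum
d((14, -3), (9, 2)) = 7.0711
d((14, -3), (-17, -12)) = 32.28
d((14, -3), (-9, -13)) = 25.0799
d((14, -10), (9, 2)) = 13.0
d((14, -10), (-17, -12)) = 31.0644
d((14, -10), (-9, -13)) = 23.1948
d((9, 2), (-17, -12)) = 29.5296
d((9, 2), (-9, -13)) = 23.4307
d((-17, -12), (-9, -13)) = 8.0623

Closest pair: (14, -3) and (14, -10) with distance 7.0

The closest pair is (14, -3) and (14, -10) with Euclidean distance 7.0. For 5 points, brute-force pairwise comparison is shown above. For large n, the divide-and-conquer algorithm (sort by x, recurse on halves, check the dividing strip) achieves O(n log n).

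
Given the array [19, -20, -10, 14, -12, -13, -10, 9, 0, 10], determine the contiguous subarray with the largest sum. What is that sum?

Using Kadane's algorithm on [19, -20, -10, 14, -12, -13, -10, 9, 0, 10]:

Scanning through the array:
Position 1 (value -20): max_ending_here = -1, max_so_far = 19
Position 2 (value -10): max_ending_here = -10, max_so_far = 19
Position 3 (value 14): max_ending_here = 14, max_so_far = 19
Position 4 (value -12): max_ending_here = 2, max_so_far = 19
Position 5 (value -13): max_ending_here = -11, max_so_far = 19
Position 6 (value -10): max_ending_here = -10, max_so_far = 19
Position 7 (value 9): max_ending_here = 9, max_so_far = 19
Position 8 (value 0): max_ending_here = 9, max_so_far = 19
Position 9 (value 10): max_ending_here = 19, max_so_far = 19

Maximum subarray: [19]
Maximum sum: 19

The maximum subarray is [19] with sum 19. This subarray runs from index 0 to index 0.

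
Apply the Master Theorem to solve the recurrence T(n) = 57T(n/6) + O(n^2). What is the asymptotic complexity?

Master Theorem for T(n) = 57T(n/6) + O(n^2):

a = 57, b = 6, c = 2
log_b(a) = log_6(57) = 2.2565

Case 1: c = 2 < log_6(57) = 2.2565
T(n) = O(n^(log_6 57))

For T(n) = 57T(n/6) + O(n^2): log_6(57) = 2.2565. This is Case 1 of the Master Theorem (c < log_b(a), work dominated by leaves), giving O(n^(log_6 57)).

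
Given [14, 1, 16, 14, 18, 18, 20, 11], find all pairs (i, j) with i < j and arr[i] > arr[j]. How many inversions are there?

Finding inversions in [14, 1, 16, 14, 18, 18, 20, 11]:

(0, 1): arr[0]=14 > arr[1]=1
(0, 7): arr[0]=14 > arr[7]=11
(2, 3): arr[2]=16 > arr[3]=14
(2, 7): arr[2]=16 > arr[7]=11
(3, 7): arr[3]=14 > arr[7]=11
(4, 7): arr[4]=18 > arr[7]=11
(5, 7): arr[5]=18 > arr[7]=11
(6, 7): arr[6]=20 > arr[7]=11

Total inversions: 8

The array has 8 inversion(s): (0,1), (0,7), (2,3), (2,7), (3,7), (4,7), (5,7), (6,7). Each pair (i,j) satisfies i < j and arr[i] > arr[j].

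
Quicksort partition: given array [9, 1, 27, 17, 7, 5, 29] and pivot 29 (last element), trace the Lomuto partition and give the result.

Lomuto partition with pivot = 29:

Initial array: [9, 1, 27, 17, 7, 5, 29]

arr[0]=9 <= 29: swap with position 0, array becomes [9, 1, 27, 17, 7, 5, 29]
arr[1]=1 <= 29: swap with position 1, array becomes [9, 1, 27, 17, 7, 5, 29]
arr[2]=27 <= 29: swap with position 2, array becomes [9, 1, 27, 17, 7, 5, 29]
arr[3]=17 <= 29: swap with position 3, array becomes [9, 1, 27, 17, 7, 5, 29]
arr[4]=7 <= 29: swap with position 4, array becomes [9, 1, 27, 17, 7, 5, 29]
arr[5]=5 <= 29: swap with position 5, array becomes [9, 1, 27, 17, 7, 5, 29]

Place pivot at position 6: [9, 1, 27, 17, 7, 5, 29]
Pivot position: 6

After partitioning with pivot 29, the array becomes [9, 1, 27, 17, 7, 5, 29]. The pivot is placed at index 6. All elements to the left of the pivot are <= 29, and all elements to the right are > 29.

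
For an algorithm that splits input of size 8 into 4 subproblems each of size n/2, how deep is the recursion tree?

For divide and conquer with division factor 2:

Problem sizes at each level:
Level 0: 8
Level 1: 4
Level 2: 2
Level 3: 1

The root is level 0 and the size-1 base case is level 3 (the tree spans levels 0 through 3, i.e. 4 levels counting the root), so the depth is the number of divisions: log_2(8) = 3

The recursion tree depth is log_2(8) = 3. At each level, the problem size is divided by 2, so it takes 3 divisions to reduce to a base case of size 1. The algorithm makes 4 recursive calls at each level.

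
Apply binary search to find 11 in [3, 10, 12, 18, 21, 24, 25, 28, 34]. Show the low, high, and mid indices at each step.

Binary search for 11 in [3, 10, 12, 18, 21, 24, 25, 28, 34]:

lo=0, hi=8, mid=4, arr[mid]=21 -> 21 > 11, search left half
lo=0, hi=3, mid=1, arr[mid]=10 -> 10 < 11, search right half
lo=2, hi=3, mid=2, arr[mid]=12 -> 12 > 11, search left half
lo=2 > hi=1, target 11 not found

Binary search determines that 11 is not in the array after 3 comparisons. The search space was exhausted without finding the target.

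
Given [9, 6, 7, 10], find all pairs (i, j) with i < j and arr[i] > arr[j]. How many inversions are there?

Finding inversions in [9, 6, 7, 10]:

(0, 1): arr[0]=9 > arr[1]=6
(0, 2): arr[0]=9 > arr[2]=7

Total inversions: 2

The array has 2 inversion(s): (0,1), (0,2). Each pair (i,j) satisfies i < j and arr[i] > arr[j].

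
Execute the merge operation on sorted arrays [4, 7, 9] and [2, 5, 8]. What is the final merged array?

Merging process:

Compare 4 vs 2: take 2 from right. Merged: [2]
Compare 4 vs 5: take 4 from left. Merged: [2, 4]
Compare 7 vs 5: take 5 from right. Merged: [2, 4, 5]
Compare 7 vs 8: take 7 from left. Merged: [2, 4, 5, 7]
Compare 9 vs 8: take 8 from right. Merged: [2, 4, 5, 7, 8]
Append remaining from left: [9]. Merged: [2, 4, 5, 7, 8, 9]

Final merged array: [2, 4, 5, 7, 8, 9]
Total comparisons: 5

The merged array is [2, 4, 5, 7, 8, 9], requiring 5 comparisons. The merge step runs in O(n) time where n is the total number of elements.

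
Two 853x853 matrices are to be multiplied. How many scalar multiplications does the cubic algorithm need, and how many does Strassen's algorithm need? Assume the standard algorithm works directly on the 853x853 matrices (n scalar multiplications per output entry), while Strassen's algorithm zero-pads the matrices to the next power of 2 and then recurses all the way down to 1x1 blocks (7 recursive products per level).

Matrix multiplication for 853x853 matrices:

Strassen's algorithm requires power-of-2 dimensions. Pad 853x853 to 1024x1024 (next power of 2).

Standard algorithm: 853^3 = 620650477 multiplications
Strassen's algorithm: 7^(log2(1024)) = 7^10 = 282475249 multiplications
Savings: 620650477 - 282475249 = 338175228 multiplications

Standard: 620650477 multiplications (853^3). Strassen: 282475249 multiplications (7^10, after padding to 1024x1024). Strassen reduces 8 recursive multiplications to 7 at each level.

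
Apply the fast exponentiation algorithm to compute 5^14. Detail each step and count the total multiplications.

Computing 5^14 by squaring (build up from 5^1; each line after the first costs one multiplication):

5^1 = 5
5^2 = (5^1)^2 = 5^2 = 25
5^3 = 5 * 5^2 = 5 * 25 = 125
5^6 = (5^3)^2 = 125^2 = 15625
5^7 = 5 * 5^6 = 5 * 15625 = 78125
5^14 = (5^7)^2 = 78125^2 = 6103515625

Result: 6103515625
Multiplications needed: 5 (5 lines after 5^1)

5^14 = 6103515625. Using exponentiation by squaring, this requires 5 multiplications. The key idea: if the exponent is even, square the half-power; if odd, multiply by the base once.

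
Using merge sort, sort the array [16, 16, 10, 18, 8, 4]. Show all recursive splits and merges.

Merge sort trace:

Split: [16, 16, 10, 18, 8, 4] -> [16, 16, 10] and [18, 8, 4]
  Split: [16, 16, 10] -> [16] and [16, 10]
    Split: [16, 10] -> [16] and [10]
    Merge: [16] + [10] -> [10, 16]
  Merge: [16] + [10, 16] -> [10, 16, 16]
  Split: [18, 8, 4] -> [18] and [8, 4]
    Split: [8, 4] -> [8] and [4]
    Merge: [8] + [4] -> [4, 8]
  Merge: [18] + [4, 8] -> [4, 8, 18]
Merge: [10, 16, 16] + [4, 8, 18] -> [4, 8, 10, 16, 16, 18]

Final sorted array: [4, 8, 10, 16, 16, 18]

The merge sort proceeds by recursively splitting the array and merging sorted halves.
After all merges, the sorted array is [4, 8, 10, 16, 16, 18].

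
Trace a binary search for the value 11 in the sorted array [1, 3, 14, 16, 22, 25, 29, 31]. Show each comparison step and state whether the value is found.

Binary search for 11 in [1, 3, 14, 16, 22, 25, 29, 31]:

lo=0, hi=7, mid=3, arr[mid]=16 -> 16 > 11, search left half
lo=0, hi=2, mid=1, arr[mid]=3 -> 3 < 11, search right half
lo=2, hi=2, mid=2, arr[mid]=14 -> 14 > 11, search left half
lo=2 > hi=1, target 11 not found

Binary search determines that 11 is not in the array after 3 comparisons. The search space was exhausted without finding the target.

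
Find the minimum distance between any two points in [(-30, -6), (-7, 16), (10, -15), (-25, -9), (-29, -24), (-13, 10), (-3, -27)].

Computing all pairwise distances among 7 points:

d((-30, -6), (-7, 16)) = 31.8277
d((-30, -6), (10, -15)) = 41.0
d((-30, -6), (-25, -9)) = 5.831 <-- minimum
d((-30, -6), (-29, -24)) = 18.0278
d((-30, -6), (-13, 10)) = 23.3452
d((-30, -6), (-3, -27)) = 34.2053
d((-7, 16), (10, -15)) = 35.3553
d((-7, 16), (-25, -9)) = 30.8058
d((-7, 16), (-29, -24)) = 45.6508
d((-7, 16), (-13, 10)) = 8.4853
d((-7, 16), (-3, -27)) = 43.1856
d((10, -15), (-25, -9)) = 35.5106
d((10, -15), (-29, -24)) = 40.025
d((10, -15), (-13, 10)) = 33.9706
d((10, -15), (-3, -27)) = 17.6918
d((-25, -9), (-29, -24)) = 15.5242
d((-25, -9), (-13, 10)) = 22.4722
d((-25, -9), (-3, -27)) = 28.4253
d((-29, -24), (-13, 10)) = 37.5766
d((-29, -24), (-3, -27)) = 26.1725
d((-13, 10), (-3, -27)) = 38.3275

Closest pair: (-30, -6) and (-25, -9) with distance 5.831

The closest pair is (-30, -6) and (-25, -9) with Euclidean distance 5.831. For 7 points, brute-force pairwise comparison is shown above. For large n, the divide-and-conquer algorithm (sort by x, recurse on halves, check the dividing strip) achieves O(n log n).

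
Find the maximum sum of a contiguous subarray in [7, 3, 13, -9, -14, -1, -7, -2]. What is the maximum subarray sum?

Using Kadane's algorithm on [7, 3, 13, -9, -14, -1, -7, -2]:

Scanning through the array:
Position 1 (value 3): max_ending_here = 10, max_so_far = 10
Position 2 (value 13): max_ending_here = 23, max_so_far = 23
Position 3 (value -9): max_ending_here = 14, max_so_far = 23
Position 4 (value -14): max_ending_here = 0, max_so_far = 23
Position 5 (value -1): max_ending_here = -1, max_so_far = 23
Position 6 (value -7): max_ending_here = -7, max_so_far = 23
Position 7 (value -2): max_ending_here = -2, max_so_far = 23

Maximum subarray: [7, 3, 13]
Maximum sum: 23

The maximum subarray is [7, 3, 13] with sum 23. This subarray runs from index 0 to index 2.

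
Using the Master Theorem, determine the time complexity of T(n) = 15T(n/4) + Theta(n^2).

Master Theorem for T(n) = 15T(n/4) + O(n^2):

a = 15, b = 4, c = 2
log_b(a) = log_4(15) = 1.9534

Case 3: c = 2 > log_4(15) = 1.9534
T(n) = O(n^2) = O(n^2)

For T(n) = 15T(n/4) + O(n^2): log_4(15) = 1.9534. This is Case 3 of the Master Theorem (c > log_b(a), work dominated by root), giving O(n^2).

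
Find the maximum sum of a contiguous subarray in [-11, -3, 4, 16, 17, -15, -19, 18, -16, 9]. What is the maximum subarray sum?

Using Kadane's algorithm on [-11, -3, 4, 16, 17, -15, -19, 18, -16, 9]:

Scanning through the array:
Position 1 (value -3): max_ending_here = -3, max_so_far = -3
Position 2 (value 4): max_ending_here = 4, max_so_far = 4
Position 3 (value 16): max_ending_here = 20, max_so_far = 20
Position 4 (value 17): max_ending_here = 37, max_so_far = 37
Position 5 (value -15): max_ending_here = 22, max_so_far = 37
Position 6 (value -19): max_ending_here = 3, max_so_far = 37
Position 7 (value 18): max_ending_here = 21, max_so_far = 37
Position 8 (value -16): max_ending_here = 5, max_so_far = 37
Position 9 (value 9): max_ending_here = 14, max_so_far = 37

Maximum subarray: [4, 16, 17]
Maximum sum: 37

The maximum subarray is [4, 16, 17] with sum 37. This subarray runs from index 2 to index 4.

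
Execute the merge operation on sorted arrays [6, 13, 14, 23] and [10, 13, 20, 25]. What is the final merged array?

Merging process:

Compare 6 vs 10: take 6 from left. Merged: [6]
Compare 13 vs 10: take 10 from right. Merged: [6, 10]
Compare 13 vs 13: take 13 from left. Merged: [6, 10, 13]
Compare 14 vs 13: take 13 from right. Merged: [6, 10, 13, 13]
Compare 14 vs 20: take 14 from left. Merged: [6, 10, 13, 13, 14]
Compare 23 vs 20: take 20 from right. Merged: [6, 10, 13, 13, 14, 20]
Compare 23 vs 25: take 23 from left. Merged: [6, 10, 13, 13, 14, 20, 23]
Append remaining from right: [25]. Merged: [6, 10, 13, 13, 14, 20, 23, 25]

Final merged array: [6, 10, 13, 13, 14, 20, 23, 25]
Total comparisons: 7

The merged array is [6, 10, 13, 13, 14, 20, 23, 25], requiring 7 comparisons. The merge step runs in O(n) time where n is the total number of elements.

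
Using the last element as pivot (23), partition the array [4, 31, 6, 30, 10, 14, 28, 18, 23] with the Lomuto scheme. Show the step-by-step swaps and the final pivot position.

Lomuto partition with pivot = 23:

Initial array: [4, 31, 6, 30, 10, 14, 28, 18, 23]

arr[0]=4 <= 23: swap with position 0, array becomes [4, 31, 6, 30, 10, 14, 28, 18, 23]
arr[1]=31 > 23: no swap
arr[2]=6 <= 23: swap with position 1, array becomes [4, 6, 31, 30, 10, 14, 28, 18, 23]
arr[3]=30 > 23: no swap
arr[4]=10 <= 23: swap with position 2, array becomes [4, 6, 10, 30, 31, 14, 28, 18, 23]
arr[5]=14 <= 23: swap with position 3, array becomes [4, 6, 10, 14, 31, 30, 28, 18, 23]
arr[6]=28 > 23: no swap
arr[7]=18 <= 23: swap with position 4, array becomes [4, 6, 10, 14, 18, 30, 28, 31, 23]

Place pivot at position 5: [4, 6, 10, 14, 18, 23, 28, 31, 30]
Pivot position: 5

After partitioning with pivot 23, the array becomes [4, 6, 10, 14, 18, 23, 28, 31, 30]. The pivot is placed at index 5. All elements to the left of the pivot are <= 23, and all elements to the right are > 23.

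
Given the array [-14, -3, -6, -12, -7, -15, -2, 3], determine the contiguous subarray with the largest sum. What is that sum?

Using Kadane's algorithm on [-14, -3, -6, -12, -7, -15, -2, 3]:

Scanning through the array:
Position 1 (value -3): max_ending_here = -3, max_so_far = -3
Position 2 (value -6): max_ending_here = -6, max_so_far = -3
Position 3 (value -12): max_ending_here = -12, max_so_far = -3
Position 4 (value -7): max_ending_here = -7, max_so_far = -3
Position 5 (value -15): max_ending_here = -15, max_so_far = -3
Position 6 (value -2): max_ending_here = -2, max_so_far = -2
Position 7 (value 3): max_ending_here = 3, max_so_far = 3

Maximum subarray: [3]
Maximum sum: 3

The maximum subarray is [3] with sum 3. This subarray runs from index 7 to index 7.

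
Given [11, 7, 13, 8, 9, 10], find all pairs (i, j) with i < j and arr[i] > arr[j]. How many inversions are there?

Finding inversions in [11, 7, 13, 8, 9, 10]:

(0, 1): arr[0]=11 > arr[1]=7
(0, 3): arr[0]=11 > arr[3]=8
(0, 4): arr[0]=11 > arr[4]=9
(0, 5): arr[0]=11 > arr[5]=10
(2, 3): arr[2]=13 > arr[3]=8
(2, 4): arr[2]=13 > arr[4]=9
(2, 5): arr[2]=13 > arr[5]=10

Total inversions: 7

The array has 7 inversion(s): (0,1), (0,3), (0,4), (0,5), (2,3), (2,4), (2,5). Each pair (i,j) satisfies i < j and arr[i] > arr[j].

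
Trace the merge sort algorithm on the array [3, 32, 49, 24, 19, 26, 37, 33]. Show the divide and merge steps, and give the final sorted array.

Merge sort trace:

Split: [3, 32, 49, 24, 19, 26, 37, 33] -> [3, 32, 49, 24] and [19, 26, 37, 33]
  Split: [3, 32, 49, 24] -> [3, 32] and [49, 24]
    Split: [3, 32] -> [3] and [32]
    Merge: [3] + [32] -> [3, 32]
    Split: [49, 24] -> [49] and [24]
    Merge: [49] + [24] -> [24, 49]
  Merge: [3, 32] + [24, 49] -> [3, 24, 32, 49]
  Split: [19, 26, 37, 33] -> [19, 26] and [37, 33]
    Split: [19, 26] -> [19] and [26]
    Merge: [19] + [26] -> [19, 26]
    Split: [37, 33] -> [37] and [33]
    Merge: [37] + [33] -> [33, 37]
  Merge: [19, 26] + [33, 37] -> [19, 26, 33, 37]
Merge: [3, 24, 32, 49] + [19, 26, 33, 37] -> [3, 19, 24, 26, 32, 33, 37, 49]

Final sorted array: [3, 19, 24, 26, 32, 33, 37, 49]

The merge sort proceeds by recursively splitting the array and merging sorted halves.
After all merges, the sorted array is [3, 19, 24, 26, 32, 33, 37, 49].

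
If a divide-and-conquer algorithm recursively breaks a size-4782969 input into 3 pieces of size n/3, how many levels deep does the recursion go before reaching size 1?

For divide and conquer with division factor 3:

Problem sizes at each level:
Level 0: 4782969
Level 1: 1594323
Level 2: 531441
Level 3: 177147
Level 4: 59049
Level 5: 19683
Level 6: 6561
Level 7: 2187
Level 8: 729
Level 9: 243
Level 10: 81
Level 11: 27
Level 12: 9
Level 13: 3
Level 14: 1

The root is level 0 and the size-1 base case is level 14 (the tree spans levels 0 through 14, i.e. 15 levels counting the root), so the depth is the number of divisions: log_3(4782969) = 14

The recursion tree depth is log_3(4782969) = 14. At each level, the problem size is divided by 3, so it takes 14 divisions to reduce to a base case of size 1. The algorithm makes 3 recursive calls at each level.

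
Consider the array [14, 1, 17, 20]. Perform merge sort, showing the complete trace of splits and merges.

Merge sort trace:

Split: [14, 1, 17, 20] -> [14, 1] and [17, 20]
  Split: [14, 1] -> [14] and [1]
  Merge: [14] + [1] -> [1, 14]
  Split: [17, 20] -> [17] and [20]
  Merge: [17] + [20] -> [17, 20]
Merge: [1, 14] + [17, 20] -> [1, 14, 17, 20]

Final sorted array: [1, 14, 17, 20]

The merge sort proceeds by recursively splitting the array and merging sorted halves.
After all merges, the sorted array is [1, 14, 17, 20].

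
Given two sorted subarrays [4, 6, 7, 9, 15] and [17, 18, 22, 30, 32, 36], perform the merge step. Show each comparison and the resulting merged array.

Merging process:

Compare 4 vs 17: take 4 from left. Merged: [4]
Compare 6 vs 17: take 6 from left. Merged: [4, 6]
Compare 7 vs 17: take 7 from left. Merged: [4, 6, 7]
Compare 9 vs 17: take 9 from left. Merged: [4, 6, 7, 9]
Compare 15 vs 17: take 15 from left. Merged: [4, 6, 7, 9, 15]
Append remaining from right: [17, 18, 22, 30, 32, 36]. Merged: [4, 6, 7, 9, 15, 17, 18, 22, 30, 32, 36]

Final merged array: [4, 6, 7, 9, 15, 17, 18, 22, 30, 32, 36]
Total comparisons: 5

The merged array is [4, 6, 7, 9, 15, 17, 18, 22, 30, 32, 36], requiring 5 comparisons. The merge step runs in O(n) time where n is the total number of elements.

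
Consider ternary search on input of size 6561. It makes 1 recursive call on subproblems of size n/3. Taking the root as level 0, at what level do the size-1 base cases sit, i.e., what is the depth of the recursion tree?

For divide and conquer with division factor 3:

Problem sizes at each level:
Level 0: 6561
Level 1: 2187
Level 2: 729
Level 3: 243
Level 4: 81
Level 5: 27
Level 6: 9
Level 7: 3
Level 8: 1

The root is level 0 and the size-1 base case is level 8 (the tree spans levels 0 through 8, i.e. 9 levels counting the root), so the depth is the number of divisions: log_3(6561) = 8

The recursion tree depth is log_3(6561) = 8. At each level, the problem size is divided by 3, so it takes 8 divisions to reduce to a base case of size 1. The algorithm makes 1 recursive call at each level.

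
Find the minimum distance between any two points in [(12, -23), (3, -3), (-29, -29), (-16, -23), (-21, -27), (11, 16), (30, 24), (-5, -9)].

Computing all pairwise distances among 8 points:

d((12, -23), (3, -3)) = 21.9317
d((12, -23), (-29, -29)) = 41.4367
d((12, -23), (-16, -23)) = 28.0
d((12, -23), (-21, -27)) = 33.2415
d((12, -23), (11, 16)) = 39.0128
d((12, -23), (30, 24)) = 50.3289
d((12, -23), (-5, -9)) = 22.0227
d((3, -3), (-29, -29)) = 41.2311
d((3, -3), (-16, -23)) = 27.5862
d((3, -3), (-21, -27)) = 33.9411
d((3, -3), (11, 16)) = 20.6155
d((3, -3), (30, 24)) = 38.1838
d((3, -3), (-5, -9)) = 10.0
d((-29, -29), (-16, -23)) = 14.3178
d((-29, -29), (-21, -27)) = 8.2462
d((-29, -29), (11, 16)) = 60.208
d((-29, -29), (30, 24)) = 79.3095
d((-29, -29), (-5, -9)) = 31.241
d((-16, -23), (-21, -27)) = 6.4031 <-- minimum
d((-16, -23), (11, 16)) = 47.4342
d((-16, -23), (30, 24)) = 65.7647
d((-16, -23), (-5, -9)) = 17.8045
d((-21, -27), (11, 16)) = 53.6004
d((-21, -27), (30, 24)) = 72.1249
d((-21, -27), (-5, -9)) = 24.0832
d((11, 16), (30, 24)) = 20.6155
d((11, 16), (-5, -9)) = 29.6816
d((30, 24), (-5, -9)) = 48.1041

Closest pair: (-16, -23) and (-21, -27) with distance 6.4031

The closest pair is (-16, -23) and (-21, -27) with Euclidean distance 6.4031. For 8 points, brute-force pairwise comparison is shown above. For large n, the divide-and-conquer algorithm (sort by x, recurse on halves, check the dividing strip) achieves O(n log n).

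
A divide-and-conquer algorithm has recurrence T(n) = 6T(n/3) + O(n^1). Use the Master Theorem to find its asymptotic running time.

Master Theorem for T(n) = 6T(n/3) + O(n^1):

a = 6, b = 3, c = 1
log_b(a) = log_3(6) = 1.6309

Case 1: c = 1 < log_3(6) = 1.6309
T(n) = O(n^(log_3 6))

For T(n) = 6T(n/3) + O(n^1): log_3(6) = 1.6309. This is Case 1 of the Master Theorem (c < log_b(a), work dominated by leaves), giving O(n^(log_3 6)).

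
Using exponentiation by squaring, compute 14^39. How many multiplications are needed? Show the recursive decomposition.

Computing 14^39 by squaring (build up from 14^1; each line after the first costs one multiplication):

14^1 = 14
14^2 = (14^1)^2 = 14^2 = 196
14^4 = (14^2)^2 = 196^2 = 38416
14^8 = (14^4)^2 = 38416^2 = 1475789056
14^9 = 14 * 14^8 = 14 * 1475789056 = 20661046784
14^18 = (14^9)^2 = 20661046784^2 = 426878854210636742656
14^19 = 14 * 14^18 = 14 * 426878854210636742656 = 5976303958948914397184
14^38 = (14^19)^2 = 5976303958948914397184^2 = 35716209009748467500288285041727074107129856
14^39 = 14 * 14^38 = 14 * 35716209009748467500288285041727074107129856 = 500026926136478545004035990584179037499817984

Result: 500026926136478545004035990584179037499817984
Multiplications needed: 8 (8 lines after 14^1)

14^39 = 500026926136478545004035990584179037499817984. Using exponentiation by squaring, this requires 8 multiplications. The key idea: if the exponent is even, square the half-power; if odd, multiply by the base once.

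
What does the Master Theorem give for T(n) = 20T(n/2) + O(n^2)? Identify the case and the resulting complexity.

Master Theorem for T(n) = 20T(n/2) + O(n^2):

a = 20, b = 2, c = 2
log_b(a) = log_2(20) = 4.3219

Case 1: c = 2 < log_2(20) = 4.3219
T(n) = O(n^(log_2 20))

For T(n) = 20T(n/2) + O(n^2): log_2(20) = 4.3219. This is Case 1 of the Master Theorem (c < log_b(a), work dominated by leaves), giving O(n^(log_2 20)).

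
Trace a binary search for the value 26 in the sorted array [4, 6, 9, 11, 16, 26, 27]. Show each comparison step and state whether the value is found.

Binary search for 26 in [4, 6, 9, 11, 16, 26, 27]:

lo=0, hi=6, mid=3, arr[mid]=11 -> 11 < 26, search right half
lo=4, hi=6, mid=5, arr[mid]=26 -> Found target at index 5!

Binary search finds 26 at index 5 after 2 comparisons. The search repeatedly halves the search space by comparing with the middle element.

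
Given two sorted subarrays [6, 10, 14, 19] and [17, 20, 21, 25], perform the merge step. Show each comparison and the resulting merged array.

Merging process:

Compare 6 vs 17: take 6 from left. Merged: [6]
Compare 10 vs 17: take 10 from left. Merged: [6, 10]
Compare 14 vs 17: take 14 from left. Merged: [6, 10, 14]
Compare 19 vs 17: take 17 from right. Merged: [6, 10, 14, 17]
Compare 19 vs 20: take 19 from left. Merged: [6, 10, 14, 17, 19]
Append remaining from right: [20, 21, 25]. Merged: [6, 10, 14, 17, 19, 20, 21, 25]

Final merged array: [6, 10, 14, 17, 19, 20, 21, 25]
Total comparisons: 5

The merged array is [6, 10, 14, 17, 19, 20, 21, 25], requiring 5 comparisons. The merge step runs in O(n) time where n is the total number of elements.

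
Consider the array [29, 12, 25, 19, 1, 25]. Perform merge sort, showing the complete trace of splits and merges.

Merge sort trace:

Split: [29, 12, 25, 19, 1, 25] -> [29, 12, 25] and [19, 1, 25]
  Split: [29, 12, 25] -> [29] and [12, 25]
    Split: [12, 25] -> [12] and [25]
    Merge: [12] + [25] -> [12, 25]
  Merge: [29] + [12, 25] -> [12, 25, 29]
  Split: [19, 1, 25] -> [19] and [1, 25]
    Split: [1, 25] -> [1] and [25]
    Merge: [1] + [25] -> [1, 25]
  Merge: [19] + [1, 25] -> [1, 19, 25]
Merge: [12, 25, 29] + [1, 19, 25] -> [1, 12, 19, 25, 25, 29]

Final sorted array: [1, 12, 19, 25, 25, 29]

The merge sort proceeds by recursively splitting the array and merging sorted halves.
After all merges, the sorted array is [1, 12, 19, 25, 25, 29].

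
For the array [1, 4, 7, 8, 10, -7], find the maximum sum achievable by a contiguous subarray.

Using Kadane's algorithm on [1, 4, 7, 8, 10, -7]:

Scanning through the array:
Position 1 (value 4): max_ending_here = 5, max_so_far = 5
Position 2 (value 7): max_ending_here = 12, max_so_far = 12
Position 3 (value 8): max_ending_here = 20, max_so_far = 20
Position 4 (value 10): max_ending_here = 30, max_so_far = 30
Position 5 (value -7): max_ending_here = 23, max_so_far = 30

Maximum subarray: [1, 4, 7, 8, 10]
Maximum sum: 30

The maximum subarray is [1, 4, 7, 8, 10] with sum 30. This subarray runs from index 0 to index 4.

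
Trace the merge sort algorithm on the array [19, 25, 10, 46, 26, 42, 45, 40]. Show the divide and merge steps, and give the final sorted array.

Merge sort trace:

Split: [19, 25, 10, 46, 26, 42, 45, 40] -> [19, 25, 10, 46] and [26, 42, 45, 40]
  Split: [19, 25, 10, 46] -> [19, 25] and [10, 46]
    Split: [19, 25] -> [19] and [25]
    Merge: [19] + [25] -> [19, 25]
    Split: [10, 46] -> [10] and [46]
    Merge: [10] + [46] -> [10, 46]
  Merge: [19, 25] + [10, 46] -> [10, 19, 25, 46]
  Split: [26, 42, 45, 40] -> [26, 42] and [45, 40]
    Split: [26, 42] -> [26] and [42]
    Merge: [26] + [42] -> [26, 42]
    Split: [45, 40] -> [45] and [40]
    Merge: [45] + [40] -> [40, 45]
  Merge: [26, 42] + [40, 45] -> [26, 40, 42, 45]
Merge: [10, 19, 25, 46] + [26, 40, 42, 45] -> [10, 19, 25, 26, 40, 42, 45, 46]

Final sorted array: [10, 19, 25, 26, 40, 42, 45, 46]

The merge sort proceeds by recursively splitting the array and merging sorted halves.
After all merges, the sorted array is [10, 19, 25, 26, 40, 42, 45, 46].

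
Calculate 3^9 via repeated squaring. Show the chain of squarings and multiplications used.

Computing 3^9 by squaring (build up from 3^1; each line after the first costs one multiplication):

3^1 = 3
3^2 = (3^1)^2 = 3^2 = 9
3^4 = (3^2)^2 = 9^2 = 81
3^8 = (3^4)^2 = 81^2 = 6561
3^9 = 3 * 3^8 = 3 * 6561 = 19683

Result: 19683
Multiplications needed: 4 (4 lines after 3^1)

3^9 = 19683. Using exponentiation by squaring, this requires 4 multiplications. The key idea: if the exponent is even, square the half-power; if odd, multiply by the base once.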